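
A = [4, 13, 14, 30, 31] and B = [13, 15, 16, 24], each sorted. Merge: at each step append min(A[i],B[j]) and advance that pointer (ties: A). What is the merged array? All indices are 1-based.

i=1 j=1: A[i]=4<=B[j]=13 take 4, i++
i=2 j=1: A[i]=13<=B[j]=13 take 13, i++
i=3 j=1: A[i]=14>B[j]=13 take 13, j++
i=3 j=2: A[i]=14<=B[j]=15 take 14, i++
i=4 j=2: A[i]=30>B[j]=15 take 15, j++
i=4 j=3: A[i]=30>B[j]=16 take 16, j++
i=4 j=4: A[i]=30>B[j]=24 take 24, j++
i=4 j=5: B done, take A[i]=30, i++
i=5 j=5: B done, take A[i]=31, i++

[4, 13, 13, 14, 15, 16, 24, 30, 31]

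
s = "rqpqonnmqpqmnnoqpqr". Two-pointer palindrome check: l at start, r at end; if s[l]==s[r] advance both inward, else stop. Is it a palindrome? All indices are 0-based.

palindrome

l=0 r=18: 'r'=='r', l++,r--
l=1 r=17: 'q'=='q', l++,r--
l=2 r=16: 'p'=='p', l++,r--
l=3 r=15: 'q'=='q', l++,r--
l=4 r=14: 'o'=='o', l++,r--
l=5 r=13: 'n'=='n', l++,r--
l=6 r=12: 'n'=='n', l++,r--
l=7 r=11: 'm'=='m', l++,r--
l=8 r=10: 'q'=='q', l++,r--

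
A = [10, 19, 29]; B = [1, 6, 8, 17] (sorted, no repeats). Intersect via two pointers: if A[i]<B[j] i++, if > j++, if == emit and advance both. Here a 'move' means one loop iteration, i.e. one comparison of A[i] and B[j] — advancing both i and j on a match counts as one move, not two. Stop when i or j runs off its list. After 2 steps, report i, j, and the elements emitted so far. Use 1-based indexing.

i=1, j=3, emitted=[]

i=1 j=1: 10>1, j++
i=1 j=2: 10>6, j++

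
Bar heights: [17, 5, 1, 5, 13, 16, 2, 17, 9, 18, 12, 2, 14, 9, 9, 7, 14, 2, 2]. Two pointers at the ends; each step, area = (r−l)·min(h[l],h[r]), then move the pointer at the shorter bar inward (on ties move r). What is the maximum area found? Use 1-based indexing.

[1,19] min(17,2)*18=36 best=36 * → r--
[1,18] min(17,2)*17=34 best=36 → r--
[1,17] min(17,14)*16=224 best=224 * → r--
[1,16] min(17,7)*15=105 best=224 → r--
[1,15] min(17,9)*14=126 best=224 → r--
[1,14] min(17,9)*13=117 best=224 → r--
[1,13] min(17,14)*12=168 best=224 → r--
[1,12] min(17,2)*11=22 best=224 → r--
[1,11] min(17,12)*10=120 best=224 → r--
[1,10] min(17,18)*9=153 best=224 → l++
[2,10] min(5,18)*8=40 best=224 → l++
[3,10] min(1,18)*7=7 best=224 → l++
[4,10] min(5,18)*6=30 best=224 → l++
[5,10] min(13,18)*5=65 best=224 → l++
[6,10] min(16,18)*4=64 best=224 → l++
[7,10] min(2,18)*3=6 best=224 → l++
[8,10] min(17,18)*2=34 best=224 → l++
[9,10] min(9,18)*1=9 best=224 → l++

max area = 224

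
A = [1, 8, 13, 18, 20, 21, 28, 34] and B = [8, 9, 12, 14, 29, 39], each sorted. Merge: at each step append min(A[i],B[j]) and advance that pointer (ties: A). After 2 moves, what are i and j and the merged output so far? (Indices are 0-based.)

i=2, j=0, merged so far=[1, 8]

[i=0,j=0] A[i]=1<=B[j]=8 take 1 → i++
[i=1,j=0] A[i]=8<=B[j]=8 take 8 → i++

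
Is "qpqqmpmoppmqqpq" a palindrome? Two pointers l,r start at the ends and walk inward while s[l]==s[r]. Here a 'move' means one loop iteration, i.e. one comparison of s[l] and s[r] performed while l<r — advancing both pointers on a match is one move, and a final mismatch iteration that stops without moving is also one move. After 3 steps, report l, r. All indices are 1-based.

l=4, r=12

[1,15] 'q'=='q' → l++,r--
[2,14] 'p'=='p' → l++,r--
[3,13] 'q'=='q' → l++,r--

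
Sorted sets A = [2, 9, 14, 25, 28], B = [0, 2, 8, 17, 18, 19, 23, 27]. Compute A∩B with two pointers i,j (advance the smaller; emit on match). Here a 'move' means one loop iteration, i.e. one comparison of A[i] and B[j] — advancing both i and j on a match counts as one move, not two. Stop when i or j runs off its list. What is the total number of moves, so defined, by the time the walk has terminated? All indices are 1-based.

i=1 j=1: 2>0, j++
i=1 j=2: 2==2 emit, i++,j++
i=2 j=3: 9>8, j++
i=2 j=4: 9<17, i++
i=3 j=4: 14<17, i++
i=4 j=4: 25>17, j++
i=4 j=5: 25>18, j++
i=4 j=6: 25>19, j++
i=4 j=7: 25>23, j++
i=4 j=8: 25<27, i++
i=5 j=8: 28>27, j++

11 moves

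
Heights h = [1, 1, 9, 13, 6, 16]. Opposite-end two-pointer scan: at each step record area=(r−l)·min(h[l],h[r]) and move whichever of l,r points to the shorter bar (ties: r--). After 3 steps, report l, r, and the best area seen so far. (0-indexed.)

[0,5] min(1,16)*5=5 best=5 * → l++
[1,5] min(1,16)*4=4 best=5 → l++
[2,5] min(9,16)*3=27 best=27 * → l++

l=3, r=5, best area=27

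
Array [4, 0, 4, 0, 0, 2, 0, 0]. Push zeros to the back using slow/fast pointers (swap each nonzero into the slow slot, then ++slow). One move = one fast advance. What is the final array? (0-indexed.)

(s=0,f=0) a[fast]=4≠0 swap→a[0]=4 → slow++,fast++
(s=1,f=1) a[fast]=0 → fast++
(s=1,f=2) a[fast]=4≠0 swap→a[1]=4 → slow++,fast++
(s=2,f=3) a[fast]=0 → fast++
(s=2,f=4) a[fast]=0 → fast++
(s=2,f=5) a[fast]=2≠0 swap→a[2]=2 → slow++,fast++
(s=3,f=6) a[fast]=0 → fast++
(s=3,f=7) a[fast]=0 → fast++

[4, 4, 2, 0, 0, 0, 0, 0]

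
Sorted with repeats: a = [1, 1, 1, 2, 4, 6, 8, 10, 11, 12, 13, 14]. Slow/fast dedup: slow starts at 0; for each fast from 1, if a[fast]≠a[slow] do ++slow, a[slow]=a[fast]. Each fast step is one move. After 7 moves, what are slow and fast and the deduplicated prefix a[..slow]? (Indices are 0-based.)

slow=5, fast=8, prefix=[1, 2, 4, 6, 8, 10]

slow=0 fast=1: a[fast]=1=a[slow] dup, fast++
slow=0 fast=2: a[fast]=1=a[slow] dup, fast++
slow=0 fast=3: a[fast]=2≠a[slow]=1 write a[1]=2, slow++,fast++
slow=1 fast=4: a[fast]=4≠a[slow]=2 write a[2]=4, slow++,fast++
slow=2 fast=5: a[fast]=6≠a[slow]=4 write a[3]=6, slow++,fast++
slow=3 fast=6: a[fast]=8≠a[slow]=6 write a[4]=8, slow++,fast++
slow=4 fast=7: a[fast]=10≠a[slow]=8 write a[5]=10, slow++,fast++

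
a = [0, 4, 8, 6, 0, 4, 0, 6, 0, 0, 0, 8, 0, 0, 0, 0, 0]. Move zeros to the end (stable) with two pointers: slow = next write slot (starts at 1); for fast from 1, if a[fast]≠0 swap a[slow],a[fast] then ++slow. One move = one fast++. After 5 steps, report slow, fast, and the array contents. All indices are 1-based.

(s=1,f=1) a[fast]=0 → fast++
(s=1,f=2) a[fast]=4≠0 swap→a[1]=4 → slow++,fast++
(s=2,f=3) a[fast]=8≠0 swap→a[2]=8 → slow++,fast++
(s=3,f=4) a[fast]=6≠0 swap→a[3]=6 → slow++,fast++
(s=4,f=5) a[fast]=0 → fast++

slow=4, fast=6, a=[4, 8, 6, 0, 0, 4, 0, 6, 0, 0, 0, 8, 0, 0, 0, 0, 0]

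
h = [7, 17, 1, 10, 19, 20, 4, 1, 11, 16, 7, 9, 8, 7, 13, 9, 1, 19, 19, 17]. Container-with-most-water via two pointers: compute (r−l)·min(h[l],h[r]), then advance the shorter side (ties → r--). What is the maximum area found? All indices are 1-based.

max area = 306

[1,20] min(7,17)*19=133 best=133 * → l++
[2,20] min(17,17)*18=306 best=306 * → r--
[2,19] min(17,19)*17=289 best=306 → l++
[3,19] min(1,19)*16=16 best=306 → l++
[4,19] min(10,19)*15=150 best=306 → l++
[5,19] min(19,19)*14=266 best=306 → r--
[5,18] min(19,19)*13=247 best=306 → r--
[5,17] min(19,1)*12=12 best=306 → r--
[5,16] min(19,9)*11=99 best=306 → r--
[5,15] min(19,13)*10=130 best=306 → r--
[5,14] min(19,7)*9=63 best=306 → r--
[5,13] min(19,8)*8=64 best=306 → r--
[5,12] min(19,9)*7=63 best=306 → r--
[5,11] min(19,7)*6=42 best=306 → r--
[5,10] min(19,16)*5=80 best=306 → r--
[5,9] min(19,11)*4=44 best=306 → r--
[5,8] min(19,1)*3=3 best=306 → r--
[5,7] min(19,4)*2=8 best=306 → r--
[5,6] min(19,20)*1=19 best=306 → l++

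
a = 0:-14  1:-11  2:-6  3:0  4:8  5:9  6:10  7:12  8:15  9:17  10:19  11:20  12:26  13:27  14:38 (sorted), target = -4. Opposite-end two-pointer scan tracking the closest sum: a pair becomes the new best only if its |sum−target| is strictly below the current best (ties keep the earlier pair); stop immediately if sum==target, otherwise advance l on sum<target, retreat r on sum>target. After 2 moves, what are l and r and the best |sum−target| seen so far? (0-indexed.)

l=0 r=14: -14+38=24 d=28 *, r--
l=0 r=13: -14+27=13 d=17 *, r--

l=0, r=12, best |Δ|=17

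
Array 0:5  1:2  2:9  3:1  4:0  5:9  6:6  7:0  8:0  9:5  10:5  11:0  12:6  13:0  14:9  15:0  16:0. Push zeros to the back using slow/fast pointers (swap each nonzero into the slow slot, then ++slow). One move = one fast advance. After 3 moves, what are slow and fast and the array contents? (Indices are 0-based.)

slow=0 fast=0: a[fast]=5≠0 swap→a[0]=5, slow++,fast++
slow=1 fast=1: a[fast]=2≠0 swap→a[1]=2, slow++,fast++
slow=2 fast=2: a[fast]=9≠0 swap→a[2]=9, slow++,fast++

slow=3, fast=3, a=[5, 2, 9, 1, 0, 9, 6, 0, 0, 5, 5, 0, 6, 0, 9, 0, 0]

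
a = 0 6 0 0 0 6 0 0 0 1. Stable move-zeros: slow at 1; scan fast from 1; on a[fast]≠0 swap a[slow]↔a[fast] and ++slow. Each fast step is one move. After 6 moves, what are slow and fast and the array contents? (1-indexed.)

slow=1 fast=1: a[fast]=0, fast++
slow=1 fast=2: a[fast]=6≠0 swap→a[1]=6, slow++,fast++
slow=2 fast=3: a[fast]=0, fast++
slow=2 fast=4: a[fast]=0, fast++
slow=2 fast=5: a[fast]=0, fast++
slow=2 fast=6: a[fast]=6≠0 swap→a[2]=6, slow++,fast++

slow=3, fast=7, a=[6, 6, 0, 0, 0, 0, 0, 0, 0, 1]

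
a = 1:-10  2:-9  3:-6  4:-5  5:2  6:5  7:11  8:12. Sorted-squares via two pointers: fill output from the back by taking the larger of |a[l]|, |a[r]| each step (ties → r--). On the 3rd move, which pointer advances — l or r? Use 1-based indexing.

l

[1,8] |-10|<=|12| out[8]=144 → r--
[1,7] |-10|<=|11| out[7]=121 → r--
[1,6] |-10|>|5| out[6]=100 → l++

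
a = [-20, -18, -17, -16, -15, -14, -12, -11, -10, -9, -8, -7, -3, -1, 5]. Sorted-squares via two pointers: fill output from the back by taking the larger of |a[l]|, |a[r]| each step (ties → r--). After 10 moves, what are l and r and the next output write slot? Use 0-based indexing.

l=0 r=14: |-20|>|5| out[14]=400, l++
l=1 r=14: |-18|>|5| out[13]=324, l++
l=2 r=14: |-17|>|5| out[12]=289, l++
l=3 r=14: |-16|>|5| out[11]=256, l++
l=4 r=14: |-15|>|5| out[10]=225, l++
l=5 r=14: |-14|>|5| out[9]=196, l++
l=6 r=14: |-12|>|5| out[8]=144, l++
l=7 r=14: |-11|>|5| out[7]=121, l++
l=8 r=14: |-10|>|5| out[6]=100, l++
l=9 r=14: |-9|>|5| out[5]=81, l++

l=10, r=14, next write slot=4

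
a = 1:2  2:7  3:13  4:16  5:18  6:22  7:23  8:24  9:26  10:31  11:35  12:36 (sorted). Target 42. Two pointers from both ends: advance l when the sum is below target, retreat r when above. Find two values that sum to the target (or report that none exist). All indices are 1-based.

(7, 35)

[1,12] 2+36=38 <42 → l++
[2,12] 7+36=43 >42 → r--
[2,11] 7+35=42 → found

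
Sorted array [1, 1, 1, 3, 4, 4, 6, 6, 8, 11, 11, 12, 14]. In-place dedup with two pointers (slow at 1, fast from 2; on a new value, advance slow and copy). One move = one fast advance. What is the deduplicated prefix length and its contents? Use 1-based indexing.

length 8; prefix = [1, 3, 4, 6, 8, 11, 12, 14]

slow=1 fast=2: a[fast]=1=a[slow] dup, fast++
slow=1 fast=3: a[fast]=1=a[slow] dup, fast++
slow=1 fast=4: a[fast]=3≠a[slow]=1 write a[2]=3, slow++,fast++
slow=2 fast=5: a[fast]=4≠a[slow]=3 write a[3]=4, slow++,fast++
slow=3 fast=6: a[fast]=4=a[slow] dup, fast++
slow=3 fast=7: a[fast]=6≠a[slow]=4 write a[4]=6, slow++,fast++
slow=4 fast=8: a[fast]=6=a[slow] dup, fast++
slow=4 fast=9: a[fast]=8≠a[slow]=6 write a[5]=8, slow++,fast++
slow=5 fast=10: a[fast]=11≠a[slow]=8 write a[6]=11, slow++,fast++
slow=6 fast=11: a[fast]=11=a[slow] dup, fast++
slow=6 fast=12: a[fast]=12≠a[slow]=11 write a[7]=12, slow++,fast++
slow=7 fast=13: a[fast]=14≠a[slow]=12 write a[8]=14, slow++,fast++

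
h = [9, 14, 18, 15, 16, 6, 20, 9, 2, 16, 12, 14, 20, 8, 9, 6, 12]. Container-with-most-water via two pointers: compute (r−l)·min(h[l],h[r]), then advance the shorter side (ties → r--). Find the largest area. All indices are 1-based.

[1,17] min(9,12)*16=144 best=144 * → l++
[2,17] min(14,12)*15=180 best=180 * → r--
[2,16] min(14,6)*14=84 best=180 → r--
[2,15] min(14,9)*13=117 best=180 → r--
[2,14] min(14,8)*12=96 best=180 → r--
[2,13] min(14,20)*11=154 best=180 → l++
[3,13] min(18,20)*10=180 best=180 → l++
[4,13] min(15,20)*9=135 best=180 → l++
[5,13] min(16,20)*8=128 best=180 → l++
[6,13] min(6,20)*7=42 best=180 → l++
[7,13] min(20,20)*6=120 best=180 → r--
[7,12] min(20,14)*5=70 best=180 → r--
[7,11] min(20,12)*4=48 best=180 → r--
[7,10] min(20,16)*3=48 best=180 → r--
[7,9] min(20,2)*2=4 best=180 → r--
[7,8] min(20,9)*1=9 best=180 → r--

max area = 180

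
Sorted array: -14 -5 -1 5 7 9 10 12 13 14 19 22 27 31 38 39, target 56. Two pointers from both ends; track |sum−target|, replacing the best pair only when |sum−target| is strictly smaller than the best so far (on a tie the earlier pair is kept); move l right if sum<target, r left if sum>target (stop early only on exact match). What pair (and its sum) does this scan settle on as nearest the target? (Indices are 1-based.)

l=1 r=16: -14+39=25 d=31 *, l++
l=2 r=16: -5+39=34 d=22 *, l++
l=3 r=16: -1+39=38 d=18 *, l++
l=4 r=16: 5+39=44 d=12 *, l++
l=5 r=16: 7+39=46 d=10 *, l++
l=6 r=16: 9+39=48 d=8 *, l++
l=7 r=16: 10+39=49 d=7 *, l++
l=8 r=16: 12+39=51 d=5 *, l++
l=9 r=16: 13+39=52 d=4 *, l++
l=10 r=16: 14+39=53 d=3 *, l++
l=11 r=16: 19+39=58 d=2 *, r--
l=11 r=15: 19+38=57 d=1 *, r--
l=11 r=14: 19+31=50 d=6, l++
l=12 r=14: 22+31=53 d=3, l++
l=13 r=14: 27+31=58 d=2, r--

pair (19, 38) with sum 57 (|Δ|=1)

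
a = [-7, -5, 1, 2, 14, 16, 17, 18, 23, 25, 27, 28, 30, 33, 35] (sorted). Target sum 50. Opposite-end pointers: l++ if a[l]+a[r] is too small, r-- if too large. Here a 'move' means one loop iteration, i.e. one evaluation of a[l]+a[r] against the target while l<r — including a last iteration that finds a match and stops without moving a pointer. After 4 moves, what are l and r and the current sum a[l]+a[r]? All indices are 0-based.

l=4, r=14, sum=49

l=0 r=14: -7+35=28 <50, l++
l=1 r=14: -5+35=30 <50, l++
l=2 r=14: 1+35=36 <50, l++
l=3 r=14: 2+35=37 <50, l++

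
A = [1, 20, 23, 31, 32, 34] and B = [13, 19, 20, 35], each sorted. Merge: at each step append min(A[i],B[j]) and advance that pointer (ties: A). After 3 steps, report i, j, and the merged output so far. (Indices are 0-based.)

i=1, j=2, merged so far=[1, 13, 19]

[i=0,j=0] A[i]=1<=B[j]=13 take 1 → i++
[i=1,j=0] A[i]=20>B[j]=13 take 13 → j++
[i=1,j=1] A[i]=20>B[j]=19 take 19 → j++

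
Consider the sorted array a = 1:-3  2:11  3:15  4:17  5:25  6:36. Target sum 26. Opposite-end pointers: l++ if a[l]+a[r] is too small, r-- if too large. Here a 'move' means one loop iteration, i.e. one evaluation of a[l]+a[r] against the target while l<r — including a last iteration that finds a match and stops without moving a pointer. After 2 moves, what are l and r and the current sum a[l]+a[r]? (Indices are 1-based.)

l=2, r=5, sum=36

l=1 r=6: -3+36=33 >26, r--
l=1 r=5: -3+25=22 <26, l++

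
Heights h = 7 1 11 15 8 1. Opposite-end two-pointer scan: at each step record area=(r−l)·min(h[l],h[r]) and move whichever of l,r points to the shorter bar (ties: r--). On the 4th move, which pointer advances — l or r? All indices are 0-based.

l=0 r=5: min(7,1)*5=5 best=5 *, r--
l=0 r=4: min(7,8)*4=28 best=28 *, l++
l=1 r=4: min(1,8)*3=3 best=28, l++
l=2 r=4: min(11,8)*2=16 best=28, r--

r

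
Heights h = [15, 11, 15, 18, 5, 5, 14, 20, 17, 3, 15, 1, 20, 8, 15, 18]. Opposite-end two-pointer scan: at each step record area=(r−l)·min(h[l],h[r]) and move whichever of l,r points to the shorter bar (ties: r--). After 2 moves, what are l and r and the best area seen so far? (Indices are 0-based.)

l=0 r=15: min(15,18)*15=225 best=225 *, l++
l=1 r=15: min(11,18)*14=154 best=225, l++

l=2, r=15, best area=225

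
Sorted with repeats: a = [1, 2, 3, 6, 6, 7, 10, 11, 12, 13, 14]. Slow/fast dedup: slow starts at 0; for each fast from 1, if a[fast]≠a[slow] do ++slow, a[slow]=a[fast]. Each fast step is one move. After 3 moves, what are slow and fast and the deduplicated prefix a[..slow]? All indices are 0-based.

slow=3, fast=4, prefix=[1, 2, 3, 6]

slow=0 fast=1: a[fast]=2≠a[slow]=1 write a[1]=2, slow++,fast++
slow=1 fast=2: a[fast]=3≠a[slow]=2 write a[2]=3, slow++,fast++
slow=2 fast=3: a[fast]=6≠a[slow]=3 write a[3]=6, slow++,fast++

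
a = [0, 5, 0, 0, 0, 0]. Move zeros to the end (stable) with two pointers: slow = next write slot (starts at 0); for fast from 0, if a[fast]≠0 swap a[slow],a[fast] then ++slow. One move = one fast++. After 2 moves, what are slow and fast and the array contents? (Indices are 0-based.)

slow=0 fast=0: a[fast]=0, fast++
slow=0 fast=1: a[fast]=5≠0 swap→a[0]=5, slow++,fast++

slow=1, fast=2, a=[5, 0, 0, 0, 0, 0]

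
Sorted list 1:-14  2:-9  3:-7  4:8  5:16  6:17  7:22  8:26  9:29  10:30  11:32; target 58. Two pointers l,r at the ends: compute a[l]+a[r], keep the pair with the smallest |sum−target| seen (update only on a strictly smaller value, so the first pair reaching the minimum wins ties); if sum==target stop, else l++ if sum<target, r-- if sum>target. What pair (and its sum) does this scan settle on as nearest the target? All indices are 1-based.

[1,11] -14+32=18 d=40 * → l++
[2,11] -9+32=23 d=35 * → l++
[3,11] -7+32=25 d=33 * → l++
[4,11] 8+32=40 d=18 * → l++
[5,11] 16+32=48 d=10 * → l++
[6,11] 17+32=49 d=9 * → l++
[7,11] 22+32=54 d=4 * → l++
[8,11] 26+32=58 d=0 * → stop

pair (26, 32) with sum 58 (|Δ|=0)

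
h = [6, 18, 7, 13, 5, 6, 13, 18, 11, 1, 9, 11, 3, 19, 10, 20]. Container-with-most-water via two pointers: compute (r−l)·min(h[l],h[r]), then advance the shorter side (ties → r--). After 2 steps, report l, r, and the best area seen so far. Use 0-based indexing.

l=0 r=15: min(6,20)*15=90 best=90 *, l++
l=1 r=15: min(18,20)*14=252 best=252 *, l++

l=2, r=15, best area=252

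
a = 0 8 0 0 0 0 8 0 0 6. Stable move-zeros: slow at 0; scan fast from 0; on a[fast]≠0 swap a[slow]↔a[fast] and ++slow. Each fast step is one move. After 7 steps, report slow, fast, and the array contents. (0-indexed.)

slow=2, fast=7, a=[8, 8, 0, 0, 0, 0, 0, 0, 0, 6]

(s=0,f=0) a[fast]=0 → fast++
(s=0,f=1) a[fast]=8≠0 swap→a[0]=8 → slow++,fast++
(s=1,f=2) a[fast]=0 → fast++
(s=1,f=3) a[fast]=0 → fast++
(s=1,f=4) a[fast]=0 → fast++
(s=1,f=5) a[fast]=0 → fast++
(s=1,f=6) a[fast]=8≠0 swap→a[1]=8 → slow++,fast++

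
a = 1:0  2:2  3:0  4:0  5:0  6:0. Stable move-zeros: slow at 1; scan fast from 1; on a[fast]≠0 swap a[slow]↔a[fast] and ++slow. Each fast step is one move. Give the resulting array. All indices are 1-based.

(s=1,f=1) a[fast]=0 → fast++
(s=1,f=2) a[fast]=2≠0 swap→a[1]=2 → slow++,fast++
(s=2,f=3) a[fast]=0 → fast++
(s=2,f=4) a[fast]=0 → fast++
(s=2,f=5) a[fast]=0 → fast++
(s=2,f=6) a[fast]=0 → fast++

[2, 0, 0, 0, 0, 0]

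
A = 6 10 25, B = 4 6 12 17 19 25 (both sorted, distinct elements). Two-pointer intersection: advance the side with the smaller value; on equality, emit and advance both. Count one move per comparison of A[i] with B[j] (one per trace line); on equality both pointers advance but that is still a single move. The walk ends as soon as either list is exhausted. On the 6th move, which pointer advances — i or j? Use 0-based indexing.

[i=0,j=0] 6>4 → j++
[i=0,j=1] 6==6 emit → i++,j++
[i=1,j=2] 10<12 → i++
[i=2,j=2] 25>12 → j++
[i=2,j=3] 25>17 → j++
[i=2,j=4] 25>19 → j++

j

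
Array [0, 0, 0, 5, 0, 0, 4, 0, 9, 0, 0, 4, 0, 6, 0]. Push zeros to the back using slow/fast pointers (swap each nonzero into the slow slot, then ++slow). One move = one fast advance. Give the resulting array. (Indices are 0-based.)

[5, 4, 9, 4, 6, 0, 0, 0, 0, 0, 0, 0, 0, 0, 0]

slow=0 fast=0: a[fast]=0, fast++
slow=0 fast=1: a[fast]=0, fast++
slow=0 fast=2: a[fast]=0, fast++
slow=0 fast=3: a[fast]=5≠0 swap→a[0]=5, slow++,fast++
slow=1 fast=4: a[fast]=0, fast++
slow=1 fast=5: a[fast]=0, fast++
slow=1 fast=6: a[fast]=4≠0 swap→a[1]=4, slow++,fast++
slow=2 fast=7: a[fast]=0, fast++
slow=2 fast=8: a[fast]=9≠0 swap→a[2]=9, slow++,fast++
slow=3 fast=9: a[fast]=0, fast++
slow=3 fast=10: a[fast]=0, fast++
slow=3 fast=11: a[fast]=4≠0 swap→a[3]=4, slow++,fast++
slow=4 fast=12: a[fast]=0, fast++
slow=4 fast=13: a[fast]=6≠0 swap→a[4]=6, slow++,fast++
slow=5 fast=14: a[fast]=0, fast++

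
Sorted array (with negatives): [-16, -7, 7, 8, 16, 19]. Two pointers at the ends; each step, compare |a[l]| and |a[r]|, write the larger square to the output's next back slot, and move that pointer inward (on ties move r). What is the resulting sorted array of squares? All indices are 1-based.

l=1 r=6: |-16|<=|19| out[6]=361, r--
l=1 r=5: |-16|<=|16| out[5]=256, r--
l=1 r=4: |-16|>|8| out[4]=256, l++
l=2 r=4: |-7|<=|8| out[3]=64, r--
l=2 r=3: |-7|<=|7| out[2]=49, r--
l=2 r=2: |-7|<=|-7| out[1]=49, r--

[49, 49, 64, 256, 256, 361]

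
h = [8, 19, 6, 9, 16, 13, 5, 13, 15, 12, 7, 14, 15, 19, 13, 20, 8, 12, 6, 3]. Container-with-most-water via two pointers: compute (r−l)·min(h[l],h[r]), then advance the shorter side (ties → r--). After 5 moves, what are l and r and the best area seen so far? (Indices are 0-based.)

l=1, r=15, best area=192

[0,19] min(8,3)*19=57 best=57 * → r--
[0,18] min(8,6)*18=108 best=108 * → r--
[0,17] min(8,12)*17=136 best=136 * → l++
[1,17] min(19,12)*16=192 best=192 * → r--
[1,16] min(19,8)*15=120 best=192 → r--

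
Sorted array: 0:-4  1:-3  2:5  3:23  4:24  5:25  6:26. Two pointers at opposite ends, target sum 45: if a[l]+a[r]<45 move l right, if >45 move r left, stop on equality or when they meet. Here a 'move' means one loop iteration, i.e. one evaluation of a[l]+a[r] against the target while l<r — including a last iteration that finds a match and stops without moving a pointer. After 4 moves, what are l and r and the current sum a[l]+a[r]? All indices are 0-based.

l=3, r=5, sum=48

[0,6] -4+26=22 <45 → l++
[1,6] -3+26=23 <45 → l++
[2,6] 5+26=31 <45 → l++
[3,6] 23+26=49 >45 → r--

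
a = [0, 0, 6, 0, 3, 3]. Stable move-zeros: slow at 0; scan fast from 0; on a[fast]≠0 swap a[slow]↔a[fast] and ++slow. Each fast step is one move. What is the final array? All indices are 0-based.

[6, 3, 3, 0, 0, 0]

slow=0 fast=0: a[fast]=0, fast++
slow=0 fast=1: a[fast]=0, fast++
slow=0 fast=2: a[fast]=6≠0 swap→a[0]=6, slow++,fast++
slow=1 fast=3: a[fast]=0, fast++
slow=1 fast=4: a[fast]=3≠0 swap→a[1]=3, slow++,fast++
slow=2 fast=5: a[fast]=3≠0 swap→a[2]=3, slow++,fast++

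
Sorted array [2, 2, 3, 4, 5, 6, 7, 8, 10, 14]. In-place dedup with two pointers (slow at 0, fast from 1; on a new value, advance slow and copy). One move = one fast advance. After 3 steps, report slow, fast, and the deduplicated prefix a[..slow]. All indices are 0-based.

slow=0 fast=1: a[fast]=2=a[slow] dup, fast++
slow=0 fast=2: a[fast]=3≠a[slow]=2 write a[1]=3, slow++,fast++
slow=1 fast=3: a[fast]=4≠a[slow]=3 write a[2]=4, slow++,fast++

slow=2, fast=4, prefix=[2, 3, 4]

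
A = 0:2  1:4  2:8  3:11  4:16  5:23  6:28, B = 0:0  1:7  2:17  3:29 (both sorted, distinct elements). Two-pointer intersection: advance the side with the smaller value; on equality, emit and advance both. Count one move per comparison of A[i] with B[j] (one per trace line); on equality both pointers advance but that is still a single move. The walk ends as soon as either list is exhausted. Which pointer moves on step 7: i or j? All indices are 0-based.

i=0 j=0: 2>0, j++
i=0 j=1: 2<7, i++
i=1 j=1: 4<7, i++
i=2 j=1: 8>7, j++
i=2 j=2: 8<17, i++
i=3 j=2: 11<17, i++
i=4 j=2: 16<17, i++

i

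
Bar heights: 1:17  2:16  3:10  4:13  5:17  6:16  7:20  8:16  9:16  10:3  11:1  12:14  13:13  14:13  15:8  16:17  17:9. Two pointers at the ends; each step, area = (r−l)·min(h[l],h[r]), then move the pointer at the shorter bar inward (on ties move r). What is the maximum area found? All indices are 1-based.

max area = 255

l=1 r=17: min(17,9)*16=144 best=144 *, r--
l=1 r=16: min(17,17)*15=255 best=255 *, r--
l=1 r=15: min(17,8)*14=112 best=255, r--
l=1 r=14: min(17,13)*13=169 best=255, r--
l=1 r=13: min(17,13)*12=156 best=255, r--
l=1 r=12: min(17,14)*11=154 best=255, r--
l=1 r=11: min(17,1)*10=10 best=255, r--
l=1 r=10: min(17,3)*9=27 best=255, r--
l=1 r=9: min(17,16)*8=128 best=255, r--
l=1 r=8: min(17,16)*7=112 best=255, r--
l=1 r=7: min(17,20)*6=102 best=255, l++
l=2 r=7: min(16,20)*5=80 best=255, l++
l=3 r=7: min(10,20)*4=40 best=255, l++
l=4 r=7: min(13,20)*3=39 best=255, l++
l=5 r=7: min(17,20)*2=34 best=255, l++
l=6 r=7: min(16,20)*1=16 best=255, l++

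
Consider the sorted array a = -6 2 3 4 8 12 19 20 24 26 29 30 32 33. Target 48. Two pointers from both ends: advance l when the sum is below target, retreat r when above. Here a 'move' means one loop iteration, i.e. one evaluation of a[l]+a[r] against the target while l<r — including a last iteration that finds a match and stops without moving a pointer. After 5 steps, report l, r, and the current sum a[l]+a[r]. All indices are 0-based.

[0,13] -6+33=27 <48 → l++
[1,13] 2+33=35 <48 → l++
[2,13] 3+33=36 <48 → l++
[3,13] 4+33=37 <48 → l++
[4,13] 8+33=41 <48 → l++

l=5, r=13, sum=45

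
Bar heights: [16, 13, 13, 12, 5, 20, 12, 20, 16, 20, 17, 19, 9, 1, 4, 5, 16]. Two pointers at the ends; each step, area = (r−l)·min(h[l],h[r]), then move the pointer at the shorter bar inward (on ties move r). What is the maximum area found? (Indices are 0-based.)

[0,16] min(16,16)*16=256 best=256 * → r--
[0,15] min(16,5)*15=75 best=256 → r--
[0,14] min(16,4)*14=56 best=256 → r--
[0,13] min(16,1)*13=13 best=256 → r--
[0,12] min(16,9)*12=108 best=256 → r--
[0,11] min(16,19)*11=176 best=256 → l++
[1,11] min(13,19)*10=130 best=256 → l++
[2,11] min(13,19)*9=117 best=256 → l++
[3,11] min(12,19)*8=96 best=256 → l++
[4,11] min(5,19)*7=35 best=256 → l++
[5,11] min(20,19)*6=114 best=256 → r--
[5,10] min(20,17)*5=85 best=256 → r--
[5,9] min(20,20)*4=80 best=256 → r--
[5,8] min(20,16)*3=48 best=256 → r--
[5,7] min(20,20)*2=40 best=256 → r--
[5,6] min(20,12)*1=12 best=256 → r--

max area = 256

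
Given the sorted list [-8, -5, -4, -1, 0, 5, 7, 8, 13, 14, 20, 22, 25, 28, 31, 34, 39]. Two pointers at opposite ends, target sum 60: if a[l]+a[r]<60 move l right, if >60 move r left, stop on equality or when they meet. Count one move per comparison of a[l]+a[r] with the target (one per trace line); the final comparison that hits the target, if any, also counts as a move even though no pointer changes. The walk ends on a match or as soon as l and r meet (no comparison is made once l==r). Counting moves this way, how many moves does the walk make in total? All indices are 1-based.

[1,17] -8+39=31 <60 → l++
[2,17] -5+39=34 <60 → l++
[3,17] -4+39=35 <60 → l++
[4,17] -1+39=38 <60 → l++
[5,17] 0+39=39 <60 → l++
[6,17] 5+39=44 <60 → l++
[7,17] 7+39=46 <60 → l++
[8,17] 8+39=47 <60 → l++
[9,17] 13+39=52 <60 → l++
[10,17] 14+39=53 <60 → l++
[11,17] 20+39=59 <60 → l++
[12,17] 22+39=61 >60 → r--
[12,16] 22+34=56 <60 → l++
[13,16] 25+34=59 <60 → l++
[14,16] 28+34=62 >60 → r--
[14,15] 28+31=59 <60 → l++

16 moves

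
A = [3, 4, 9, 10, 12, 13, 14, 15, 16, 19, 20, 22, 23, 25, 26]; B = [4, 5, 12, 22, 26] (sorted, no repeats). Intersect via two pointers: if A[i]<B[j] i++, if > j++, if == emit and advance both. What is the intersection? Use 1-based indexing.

[i=1,j=1] 3<4 → i++
[i=2,j=1] 4==4 emit → i++,j++
[i=3,j=2] 9>5 → j++
[i=3,j=3] 9<12 → i++
[i=4,j=3] 10<12 → i++
[i=5,j=3] 12==12 emit → i++,j++
[i=6,j=4] 13<22 → i++
[i=7,j=4] 14<22 → i++
[i=8,j=4] 15<22 → i++
[i=9,j=4] 16<22 → i++
[i=10,j=4] 19<22 → i++
[i=11,j=4] 20<22 → i++
[i=12,j=4] 22==22 emit → i++,j++
[i=13,j=5] 23<26 → i++
[i=14,j=5] 25<26 → i++
[i=15,j=5] 26==26 emit → i++,j++

intersection = [4, 12, 22, 26]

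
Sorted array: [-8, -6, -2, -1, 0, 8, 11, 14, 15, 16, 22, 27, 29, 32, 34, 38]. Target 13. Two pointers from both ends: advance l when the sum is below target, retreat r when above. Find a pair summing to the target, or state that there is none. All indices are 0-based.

[0,15] -8+38=30 >13 → r--
[0,14] -8+34=26 >13 → r--
[0,13] -8+32=24 >13 → r--
[0,12] -8+29=21 >13 → r--
[0,11] -8+27=19 >13 → r--
[0,10] -8+22=14 >13 → r--
[0,9] -8+16=8 <13 → l++
[1,9] -6+16=10 <13 → l++
[2,9] -2+16=14 >13 → r--
[2,8] -2+15=13 → found

(-2, 15)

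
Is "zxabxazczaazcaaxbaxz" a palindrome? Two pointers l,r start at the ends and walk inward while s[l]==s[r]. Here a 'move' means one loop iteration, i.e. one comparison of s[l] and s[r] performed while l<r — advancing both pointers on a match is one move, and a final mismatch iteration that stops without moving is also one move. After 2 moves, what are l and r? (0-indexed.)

l=0 r=19: 'z'=='z', l++,r--
l=1 r=18: 'x'=='x', l++,r--

l=2, r=17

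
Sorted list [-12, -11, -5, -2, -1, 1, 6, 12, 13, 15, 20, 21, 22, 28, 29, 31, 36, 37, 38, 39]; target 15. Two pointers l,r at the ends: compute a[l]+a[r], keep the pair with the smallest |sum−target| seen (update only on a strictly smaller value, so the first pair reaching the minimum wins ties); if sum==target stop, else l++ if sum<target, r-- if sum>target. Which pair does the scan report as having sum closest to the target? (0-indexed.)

pair (-5, 20) with sum 15 (|Δ|=0)

[0,19] -12+39=27 d=12 * → r--
[0,18] -12+38=26 d=11 * → r--
[0,17] -12+37=25 d=10 * → r--
[0,16] -12+36=24 d=9 * → r--
[0,15] -12+31=19 d=4 * → r--
[0,14] -12+29=17 d=2 * → r--
[0,13] -12+28=16 d=1 * → r--
[0,12] -12+22=10 d=5 → l++
[1,12] -11+22=11 d=4 → l++
[2,12] -5+22=17 d=2 → r--
[2,11] -5+21=16 d=1 → r--
[2,10] -5+20=15 d=0 * → stop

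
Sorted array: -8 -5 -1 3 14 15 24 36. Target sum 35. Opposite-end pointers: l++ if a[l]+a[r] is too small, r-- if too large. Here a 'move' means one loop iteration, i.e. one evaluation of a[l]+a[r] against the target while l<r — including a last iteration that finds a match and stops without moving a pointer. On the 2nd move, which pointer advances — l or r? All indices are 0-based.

l

l=0 r=7: -8+36=28 <35, l++
l=1 r=7: -5+36=31 <35, l++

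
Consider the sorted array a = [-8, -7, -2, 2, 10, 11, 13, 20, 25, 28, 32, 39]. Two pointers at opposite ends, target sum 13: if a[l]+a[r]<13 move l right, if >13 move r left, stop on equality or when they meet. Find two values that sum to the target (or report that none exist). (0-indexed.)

[0,11] -8+39=31 >13 → r--
[0,10] -8+32=24 >13 → r--
[0,9] -8+28=20 >13 → r--
[0,8] -8+25=17 >13 → r--
[0,7] -8+20=12 <13 → l++
[1,7] -7+20=13 → found

(-7, 20)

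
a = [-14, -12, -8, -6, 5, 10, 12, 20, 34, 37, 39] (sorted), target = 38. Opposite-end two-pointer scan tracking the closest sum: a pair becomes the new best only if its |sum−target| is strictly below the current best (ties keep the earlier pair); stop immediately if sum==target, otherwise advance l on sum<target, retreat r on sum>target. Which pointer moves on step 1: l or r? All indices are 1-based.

[1,11] -14+39=25 d=13 * → l++

l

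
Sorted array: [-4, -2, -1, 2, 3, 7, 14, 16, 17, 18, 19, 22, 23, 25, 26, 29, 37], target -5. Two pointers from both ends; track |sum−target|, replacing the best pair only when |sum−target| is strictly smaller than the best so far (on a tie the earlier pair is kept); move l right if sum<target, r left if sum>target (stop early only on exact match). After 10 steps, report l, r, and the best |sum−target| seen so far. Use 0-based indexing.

l=0, r=6, best |Δ|=17

l=0 r=16: -4+37=33 d=38 *, r--
l=0 r=15: -4+29=25 d=30 *, r--
l=0 r=14: -4+26=22 d=27 *, r--
l=0 r=13: -4+25=21 d=26 *, r--
l=0 r=12: -4+23=19 d=24 *, r--
l=0 r=11: -4+22=18 d=23 *, r--
l=0 r=10: -4+19=15 d=20 *, r--
l=0 r=9: -4+18=14 d=19 *, r--
l=0 r=8: -4+17=13 d=18 *, r--
l=0 r=7: -4+16=12 d=17 *, r--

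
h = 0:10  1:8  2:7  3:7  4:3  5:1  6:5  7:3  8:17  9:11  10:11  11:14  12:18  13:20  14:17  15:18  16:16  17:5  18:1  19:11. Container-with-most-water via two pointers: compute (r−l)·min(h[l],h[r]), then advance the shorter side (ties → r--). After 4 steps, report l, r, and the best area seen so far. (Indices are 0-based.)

[0,19] min(10,11)*19=190 best=190 * → l++
[1,19] min(8,11)*18=144 best=190 → l++
[2,19] min(7,11)*17=119 best=190 → l++
[3,19] min(7,11)*16=112 best=190 → l++

l=4, r=19, best area=190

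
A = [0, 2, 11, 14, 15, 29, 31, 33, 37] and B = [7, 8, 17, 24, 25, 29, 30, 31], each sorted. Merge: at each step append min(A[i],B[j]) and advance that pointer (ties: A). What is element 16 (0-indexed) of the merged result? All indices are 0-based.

merged[16] = 37

[i=0,j=0] A[i]=0<=B[j]=7 take 0 → i++
[i=1,j=0] A[i]=2<=B[j]=7 take 2 → i++
[i=2,j=0] A[i]=11>B[j]=7 take 7 → j++
[i=2,j=1] A[i]=11>B[j]=8 take 8 → j++
[i=2,j=2] A[i]=11<=B[j]=17 take 11 → i++
[i=3,j=2] A[i]=14<=B[j]=17 take 14 → i++
[i=4,j=2] A[i]=15<=B[j]=17 take 15 → i++
[i=5,j=2] A[i]=29>B[j]=17 take 17 → j++
[i=5,j=3] A[i]=29>B[j]=24 take 24 → j++
[i=5,j=4] A[i]=29>B[j]=25 take 25 → j++
[i=5,j=5] A[i]=29<=B[j]=29 take 29 → i++
[i=6,j=5] A[i]=31>B[j]=29 take 29 → j++
[i=6,j=6] A[i]=31>B[j]=30 take 30 → j++
[i=6,j=7] A[i]=31<=B[j]=31 take 31 → i++
[i=7,j=7] A[i]=33>B[j]=31 take 31 → j++
[i=7,j=8] B done, take A[i]=33 → i++
[i=8,j=8] B done, take A[i]=37 → i++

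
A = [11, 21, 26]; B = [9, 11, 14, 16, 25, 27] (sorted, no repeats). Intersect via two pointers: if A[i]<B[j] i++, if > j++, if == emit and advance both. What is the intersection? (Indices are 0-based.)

[i=0,j=0] 11>9 → j++
[i=0,j=1] 11==11 emit → i++,j++
[i=1,j=2] 21>14 → j++
[i=1,j=3] 21>16 → j++
[i=1,j=4] 21<25 → i++
[i=2,j=4] 26>25 → j++
[i=2,j=5] 26<27 → i++

intersection = [11]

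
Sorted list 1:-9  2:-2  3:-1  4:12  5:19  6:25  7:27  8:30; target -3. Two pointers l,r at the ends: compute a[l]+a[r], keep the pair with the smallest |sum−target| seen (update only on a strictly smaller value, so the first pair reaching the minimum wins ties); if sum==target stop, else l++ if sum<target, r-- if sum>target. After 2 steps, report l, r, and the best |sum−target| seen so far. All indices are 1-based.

l=1, r=6, best |Δ|=21

l=1 r=8: -9+30=21 d=24 *, r--
l=1 r=7: -9+27=18 d=21 *, r--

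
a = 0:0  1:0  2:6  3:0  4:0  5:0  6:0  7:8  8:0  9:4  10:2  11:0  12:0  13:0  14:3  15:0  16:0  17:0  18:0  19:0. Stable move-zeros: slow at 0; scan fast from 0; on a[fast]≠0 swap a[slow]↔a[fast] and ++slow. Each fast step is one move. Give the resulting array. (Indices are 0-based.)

[6, 8, 4, 2, 3, 0, 0, 0, 0, 0, 0, 0, 0, 0, 0, 0, 0, 0, 0, 0]

slow=0 fast=0: a[fast]=0, fast++
slow=0 fast=1: a[fast]=0, fast++
slow=0 fast=2: a[fast]=6≠0 swap→a[0]=6, slow++,fast++
slow=1 fast=3: a[fast]=0, fast++
slow=1 fast=4: a[fast]=0, fast++
slow=1 fast=5: a[fast]=0, fast++
slow=1 fast=6: a[fast]=0, fast++
slow=1 fast=7: a[fast]=8≠0 swap→a[1]=8, slow++,fast++
slow=2 fast=8: a[fast]=0, fast++
slow=2 fast=9: a[fast]=4≠0 swap→a[2]=4, slow++,fast++
slow=3 fast=10: a[fast]=2≠0 swap→a[3]=2, slow++,fast++
slow=4 fast=11: a[fast]=0, fast++
slow=4 fast=12: a[fast]=0, fast++
slow=4 fast=13: a[fast]=0, fast++
slow=4 fast=14: a[fast]=3≠0 swap→a[4]=3, slow++,fast++
slow=5 fast=15: a[fast]=0, fast++
slow=5 fast=16: a[fast]=0, fast++
slow=5 fast=17: a[fast]=0, fast++
slow=5 fast=18: a[fast]=0, fast++
slow=5 fast=19: a[fast]=0, fast++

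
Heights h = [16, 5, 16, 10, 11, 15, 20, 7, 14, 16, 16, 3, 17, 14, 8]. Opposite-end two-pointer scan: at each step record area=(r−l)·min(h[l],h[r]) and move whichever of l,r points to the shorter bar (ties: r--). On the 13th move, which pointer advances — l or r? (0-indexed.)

l=0 r=14: min(16,8)*14=112 best=112 *, r--
l=0 r=13: min(16,14)*13=182 best=182 *, r--
l=0 r=12: min(16,17)*12=192 best=192 *, l++
l=1 r=12: min(5,17)*11=55 best=192, l++
l=2 r=12: min(16,17)*10=160 best=192, l++
l=3 r=12: min(10,17)*9=90 best=192, l++
l=4 r=12: min(11,17)*8=88 best=192, l++
l=5 r=12: min(15,17)*7=105 best=192, l++
l=6 r=12: min(20,17)*6=102 best=192, r--
l=6 r=11: min(20,3)*5=15 best=192, r--
l=6 r=10: min(20,16)*4=64 best=192, r--
l=6 r=9: min(20,16)*3=48 best=192, r--
l=6 r=8: min(20,14)*2=28 best=192, r--

r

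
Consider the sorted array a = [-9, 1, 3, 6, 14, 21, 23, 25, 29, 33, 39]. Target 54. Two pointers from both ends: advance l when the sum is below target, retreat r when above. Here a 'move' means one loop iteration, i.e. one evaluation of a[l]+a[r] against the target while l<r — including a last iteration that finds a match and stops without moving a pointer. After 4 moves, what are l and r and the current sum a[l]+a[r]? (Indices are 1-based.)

l=5, r=11, sum=53

[1,11] -9+39=30 <54 → l++
[2,11] 1+39=40 <54 → l++
[3,11] 3+39=42 <54 → l++
[4,11] 6+39=45 <54 → l++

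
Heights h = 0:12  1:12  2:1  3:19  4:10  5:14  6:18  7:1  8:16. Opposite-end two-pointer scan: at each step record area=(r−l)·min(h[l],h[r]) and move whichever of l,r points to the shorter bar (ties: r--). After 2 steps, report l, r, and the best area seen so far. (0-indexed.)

[0,8] min(12,16)*8=96 best=96 * → l++
[1,8] min(12,16)*7=84 best=96 → l++

l=2, r=8, best area=96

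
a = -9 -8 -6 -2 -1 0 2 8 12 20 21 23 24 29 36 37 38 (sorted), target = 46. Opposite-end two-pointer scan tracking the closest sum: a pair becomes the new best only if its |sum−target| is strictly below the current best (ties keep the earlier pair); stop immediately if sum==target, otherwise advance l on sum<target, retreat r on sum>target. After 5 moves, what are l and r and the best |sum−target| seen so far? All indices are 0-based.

l=5, r=16, best |Δ|=9

l=0 r=16: -9+38=29 d=17 *, l++
l=1 r=16: -8+38=30 d=16 *, l++
l=2 r=16: -6+38=32 d=14 *, l++
l=3 r=16: -2+38=36 d=10 *, l++
l=4 r=16: -1+38=37 d=9 *, l++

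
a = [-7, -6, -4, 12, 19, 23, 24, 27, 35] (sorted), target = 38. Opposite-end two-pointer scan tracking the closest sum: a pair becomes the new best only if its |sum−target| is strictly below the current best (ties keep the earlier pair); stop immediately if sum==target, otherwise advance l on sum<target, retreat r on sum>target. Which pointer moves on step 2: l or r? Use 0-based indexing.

l

[0,8] -7+35=28 d=10 * → l++
[1,8] -6+35=29 d=9 * → l++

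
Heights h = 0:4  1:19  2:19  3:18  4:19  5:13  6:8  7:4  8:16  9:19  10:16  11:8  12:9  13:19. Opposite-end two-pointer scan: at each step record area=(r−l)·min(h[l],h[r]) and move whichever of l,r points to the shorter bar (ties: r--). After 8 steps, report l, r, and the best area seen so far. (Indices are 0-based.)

[0,13] min(4,19)*13=52 best=52 * → l++
[1,13] min(19,19)*12=228 best=228 * → r--
[1,12] min(19,9)*11=99 best=228 → r--
[1,11] min(19,8)*10=80 best=228 → r--
[1,10] min(19,16)*9=144 best=228 → r--
[1,9] min(19,19)*8=152 best=228 → r--
[1,8] min(19,16)*7=112 best=228 → r--
[1,7] min(19,4)*6=24 best=228 → r--

l=1, r=6, best area=228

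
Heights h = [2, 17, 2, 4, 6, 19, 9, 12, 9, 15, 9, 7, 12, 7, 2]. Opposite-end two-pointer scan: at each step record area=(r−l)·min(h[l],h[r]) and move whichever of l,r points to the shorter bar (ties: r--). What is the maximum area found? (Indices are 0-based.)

[0,14] min(2,2)*14=28 best=28 * → r--
[0,13] min(2,7)*13=26 best=28 → l++
[1,13] min(17,7)*12=84 best=84 * → r--
[1,12] min(17,12)*11=132 best=132 * → r--
[1,11] min(17,7)*10=70 best=132 → r--
[1,10] min(17,9)*9=81 best=132 → r--
[1,9] min(17,15)*8=120 best=132 → r--
[1,8] min(17,9)*7=63 best=132 → r--
[1,7] min(17,12)*6=72 best=132 → r--
[1,6] min(17,9)*5=45 best=132 → r--
[1,5] min(17,19)*4=68 best=132 → l++
[2,5] min(2,19)*3=6 best=132 → l++
[3,5] min(4,19)*2=8 best=132 → l++
[4,5] min(6,19)*1=6 best=132 → l++

max area = 132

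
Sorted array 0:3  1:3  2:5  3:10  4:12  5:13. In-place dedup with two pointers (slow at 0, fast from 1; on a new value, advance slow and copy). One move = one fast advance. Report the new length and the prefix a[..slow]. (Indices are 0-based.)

(s=0,f=1) a[fast]=3=a[slow] dup → fast++
(s=0,f=2) a[fast]=5≠a[slow]=3 write a[1]=5 → slow++,fast++
(s=1,f=3) a[fast]=10≠a[slow]=5 write a[2]=10 → slow++,fast++
(s=2,f=4) a[fast]=12≠a[slow]=10 write a[3]=12 → slow++,fast++
(s=3,f=5) a[fast]=13≠a[slow]=12 write a[4]=13 → slow++,fast++

length 5; prefix = [3, 5, 10, 12, 13]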